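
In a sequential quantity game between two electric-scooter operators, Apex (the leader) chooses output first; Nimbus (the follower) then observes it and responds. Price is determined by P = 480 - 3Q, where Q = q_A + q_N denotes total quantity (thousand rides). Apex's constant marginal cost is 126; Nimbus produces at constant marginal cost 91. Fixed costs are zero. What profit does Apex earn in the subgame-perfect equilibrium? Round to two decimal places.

4240.04

The follower Nimbus best-responds to any q_A: π_N = (480 - 3Q)q_N - 91q_N.
Follower FOC: 389 - 3q_A - 6q_N = 0, so q_N(q_A) = (389 - 3q_A)/6.
The leader anticipates this reaction. Substituting into P = 480 - 3Q gives P = 571/2 - (3/2)q_A, so π_A = (571/2 - (3/2)q_A)q_A - 126q_A.
The leader's first-order condition 319/2 - 3q_A = 0 yields q_A = 319/6.
Then q_N = (389 - 3·(319/6))/6 = 153/4.
Price P = 480 - 3·(1097/12) = 823/4.
Apex's profit: (823/4 - 126)·(319/6) = 4240.0417.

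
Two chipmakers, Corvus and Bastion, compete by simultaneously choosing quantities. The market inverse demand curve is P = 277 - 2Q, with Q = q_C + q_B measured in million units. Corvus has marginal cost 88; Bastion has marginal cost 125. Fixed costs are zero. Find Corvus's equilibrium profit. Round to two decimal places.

2837.56

Corvus's profit: π_C = (277 - 2Q)q_C - (88q_C). Setting ∂π_C/∂q_C = 0: 189 - 4q_C - 2(q_B) = 0.
Bastion's first-order condition: 152 - 4q_B - 2(q_C) = 0.
Rearranging gives the reaction functions q_C = (189 - 2q_B)/4 and q_B = (152 - 2q_C)/4.
Solving the pair: q_C = 113/3, q_B = 115/6.
Price P = 277 - 2·(341/6) = 490/3.
Corvus's profit: (490/3 - 88)·(113/3) = 2837.5556.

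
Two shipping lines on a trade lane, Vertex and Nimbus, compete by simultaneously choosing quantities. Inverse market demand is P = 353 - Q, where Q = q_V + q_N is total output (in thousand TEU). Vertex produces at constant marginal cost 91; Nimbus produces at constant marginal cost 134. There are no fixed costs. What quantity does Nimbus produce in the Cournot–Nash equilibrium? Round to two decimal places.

Vertex's profit: π_V = (353 - Q)q_V - (91q_V). Setting ∂π_V/∂q_V = 0: 262 - 2q_V - (q_N) = 0.
Nimbus's profit: π_N = (353 - Q)q_N - (134q_N). Setting ∂π_N/∂q_N = 0: 219 - 2q_N - (q_V) = 0.
Rearranging gives the reaction functions q_V = (262 - q_N)/2 and q_N = (219 - q_V)/2.
Solving the pair: q_V = 305/3, q_N = 176/3.

58.67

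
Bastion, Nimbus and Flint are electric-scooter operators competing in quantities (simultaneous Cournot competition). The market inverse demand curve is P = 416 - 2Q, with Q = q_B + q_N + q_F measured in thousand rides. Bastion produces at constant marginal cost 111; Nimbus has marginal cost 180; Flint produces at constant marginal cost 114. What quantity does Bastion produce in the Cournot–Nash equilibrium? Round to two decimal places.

Bastion's profit: π_B = (416 - 2Q)q_B - (111q_B). Setting ∂π_B/∂q_B = 0: 305 - 4q_B - 2(q_N + q_F) = 0.
Nimbus's profit: π_N = (416 - 2Q)q_N - (180q_N). Setting ∂π_N/∂q_N = 0: 236 - 4q_N - 2(q_B + q_F) = 0.
Flint's first-order condition: 302 - 4q_F - 2(q_B + q_N) = 0.
Adding the 3 conditions: 843 − 4Q − 4Q = 0, i.e. Q = 843/8.
Back-substituting: q_B = (305 − 843/4)/2 = 377/8, q_N = (236 − 843/4)/2 = 101/8, q_F = (302 − 843/4)/2 = 365/8.

47.13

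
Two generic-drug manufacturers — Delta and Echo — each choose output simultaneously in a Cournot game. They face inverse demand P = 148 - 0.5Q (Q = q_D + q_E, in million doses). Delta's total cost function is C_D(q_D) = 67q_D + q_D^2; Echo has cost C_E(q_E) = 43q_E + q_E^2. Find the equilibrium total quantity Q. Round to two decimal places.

53.14

Delta's profit: π_D = (148 - 0.5Q)q_D - (67q_D + q_D²). Setting ∂π_D/∂q_D = 0: 81 - 3q_D - (1/2)(q_E) = 0.
Echo's profit: π_E = (148 - 0.5Q)q_E - (43q_E + q_E²). Setting ∂π_E/∂q_E = 0: 105 - 3q_E - (1/2)(q_D) = 0.
Best responses: q_D = (81 - (1/2)q_E)/3, q_E = (105 - (1/2)q_D)/3.
Substituting one into the other gives q_D = 762/35 and q_E = 1098/35.
Total output Q = 762/35 + 1098/35 = 372/7.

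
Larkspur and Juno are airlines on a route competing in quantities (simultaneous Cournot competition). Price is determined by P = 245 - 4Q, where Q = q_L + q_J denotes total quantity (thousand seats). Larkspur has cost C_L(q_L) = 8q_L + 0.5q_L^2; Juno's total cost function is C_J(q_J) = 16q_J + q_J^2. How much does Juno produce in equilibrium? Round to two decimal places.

15.04

Larkspur's profit: π_L = (245 - 4Q)q_L - (8q_L + (1/2)q_L²). Setting ∂π_L/∂q_L = 0: 237 - 9q_L - 4(q_J) = 0.
Juno's first-order condition: 229 - 10q_J - 4(q_L) = 0.
Best responses: q_L = (237 - 4q_J)/9, q_J = (229 - 4q_L)/10.
Solving the pair: q_L = 727/37, q_J = 1113/74.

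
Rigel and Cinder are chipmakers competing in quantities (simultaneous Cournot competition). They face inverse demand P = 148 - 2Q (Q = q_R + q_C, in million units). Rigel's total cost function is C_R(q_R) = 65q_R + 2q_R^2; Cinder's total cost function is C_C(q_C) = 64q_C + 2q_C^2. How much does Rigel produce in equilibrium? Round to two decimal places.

Rigel's profit: π_R = (148 - 2Q)q_R - (65q_R + 2q_R²). Setting ∂π_R/∂q_R = 0: 83 - 8q_R - 2(q_C) = 0.
Cinder's profit: π_C = (148 - 2Q)q_C - (64q_C + 2q_C²). Setting ∂π_C/∂q_C = 0: 84 - 8q_C - 2(q_R) = 0.
So q_R = (83 - 2q_C)/8 and q_C = (84 - 2q_R)/8.
Solving the pair: q_R = 124/15, q_C = 253/30.

8.27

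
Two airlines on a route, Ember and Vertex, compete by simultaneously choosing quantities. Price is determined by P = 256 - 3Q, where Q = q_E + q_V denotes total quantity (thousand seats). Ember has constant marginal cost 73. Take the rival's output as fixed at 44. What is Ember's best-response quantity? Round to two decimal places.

8.50

With the rival's output fixed at 44, Ember's profit is π_E = (256 - 3·44 - 3q_E)q_E - (73q_E) = (124 - 3q_E)q_E - (73q_E).
∂π_E/∂q_E = 51 - 6q_E = 0, so q_E = 17/2.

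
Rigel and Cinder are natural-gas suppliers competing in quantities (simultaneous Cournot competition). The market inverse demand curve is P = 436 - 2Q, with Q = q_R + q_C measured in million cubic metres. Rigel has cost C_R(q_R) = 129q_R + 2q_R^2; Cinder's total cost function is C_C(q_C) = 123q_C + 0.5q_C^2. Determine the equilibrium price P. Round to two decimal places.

280.50

Rigel's profit: π_R = (436 - 2Q)q_R - (129q_R + 2q_R²). Setting ∂π_R/∂q_R = 0: 307 - 8q_R - 2(q_C) = 0.
Cinder's profit: π_C = (436 - 2Q)q_C - (123q_C + (1/2)q_C²). Setting ∂π_C/∂q_C = 0: 313 - 5q_C - 2(q_R) = 0.
So q_R = (307 - 2q_C)/8 and q_C = (313 - 2q_R)/5.
Substituting one into the other gives q_R = 101/4 and q_C = 105/2.
Total output Q = 311/4, so price P = 436 - 2·(311/4) = 561/2.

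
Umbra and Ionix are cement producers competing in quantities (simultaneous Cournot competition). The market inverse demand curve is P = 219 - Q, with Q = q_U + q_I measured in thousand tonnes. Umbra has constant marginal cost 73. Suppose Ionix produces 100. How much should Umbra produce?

With the rival's output fixed at 100, Umbra's profit is π_U = (219 - 100 - q_U)q_U - (73q_U) = (119 - q_U)q_U - (73q_U).
∂π_U/∂q_U = 46 - 2q_U = 0, so q_U = 23.

23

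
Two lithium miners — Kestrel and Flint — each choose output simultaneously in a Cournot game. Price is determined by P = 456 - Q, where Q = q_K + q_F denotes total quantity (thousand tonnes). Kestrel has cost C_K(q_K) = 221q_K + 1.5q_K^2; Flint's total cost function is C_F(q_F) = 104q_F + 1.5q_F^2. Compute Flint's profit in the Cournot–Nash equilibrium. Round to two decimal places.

10093.86

Kestrel's profit: π_K = (456 - Q)q_K - (221q_K + (3/2)q_K²). Setting ∂π_K/∂q_K = 0: 235 - 5q_K - (q_F) = 0.
Flint's profit: π_F = (456 - Q)q_F - (104q_F + (3/2)q_F²). Setting ∂π_F/∂q_F = 0: 352 - 5q_F - (q_K) = 0.
So q_K = (235 - q_F)/5 and q_F = (352 - q_K)/5.
Substituting one into the other gives q_K = 823/24 and q_F = 1525/24.
Price P = 456 - 587/6 = 358.1667.
Flint's profit: 358.1667·(1525/24) - 104·(1525/24) - (3/2)(1525/24)² = 10093.8585.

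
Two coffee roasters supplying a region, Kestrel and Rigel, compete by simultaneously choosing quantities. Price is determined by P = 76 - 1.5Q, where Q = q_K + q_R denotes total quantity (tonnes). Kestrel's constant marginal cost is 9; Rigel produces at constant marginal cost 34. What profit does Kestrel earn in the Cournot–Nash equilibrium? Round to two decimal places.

Kestrel's profit: π_K = (76 - 1.5Q)q_K - (9q_K). Setting ∂π_K/∂q_K = 0: 67 - 3q_K - (3/2)(q_R) = 0.
Rigel's first-order condition: 42 - 3q_R - (3/2)(q_K) = 0.
Best responses: q_K = (67 - (3/2)q_R)/3, q_R = (42 - (3/2)q_K)/3.
Substituting one into the other gives q_K = 184/9 and q_R = 34/9.
Price P = 76 - (3/2)·(218/9) = 119/3.
Kestrel's profit: (119/3 - 9)·(184/9) = 626.9630.

626.96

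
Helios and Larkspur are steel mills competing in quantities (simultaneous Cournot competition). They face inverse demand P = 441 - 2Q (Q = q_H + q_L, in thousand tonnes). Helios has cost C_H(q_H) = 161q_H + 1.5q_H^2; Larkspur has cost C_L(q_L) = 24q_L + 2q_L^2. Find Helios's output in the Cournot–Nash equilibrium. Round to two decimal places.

Helios's profit: π_H = (441 - 2Q)q_H - (161q_H + (3/2)q_H²). Setting ∂π_H/∂q_H = 0: 280 - 7q_H - 2(q_L) = 0.
Larkspur's first-order condition: 417 - 8q_L - 2(q_H) = 0.
So q_H = (280 - 2q_L)/7 and q_L = (417 - 2q_H)/8.
Substituting one into the other gives q_H = 703/26 and q_L = 45.3654.

27.04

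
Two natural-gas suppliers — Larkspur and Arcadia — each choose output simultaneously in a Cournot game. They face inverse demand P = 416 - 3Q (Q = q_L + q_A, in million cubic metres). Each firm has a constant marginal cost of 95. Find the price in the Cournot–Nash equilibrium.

202

Each firm earns π_i = (416 - 3Q)q_i - 95q_i.
Setting ∂π_i/∂q_i = 0 with rivals' quantities fixed: 321 - 6q_i - 3q_j = 0.
With identical firms every q_j equals q_i, so q_j = q_i and 321 = 9q_i, giving q_i = 107/3.
Total output Q = 214/3, so price P = 416 - 3·(214/3) = 202.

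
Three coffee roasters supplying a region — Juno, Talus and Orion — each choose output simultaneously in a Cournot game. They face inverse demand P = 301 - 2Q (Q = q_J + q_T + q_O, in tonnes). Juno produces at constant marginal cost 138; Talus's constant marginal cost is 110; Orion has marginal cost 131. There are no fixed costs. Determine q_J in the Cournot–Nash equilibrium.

16

Juno's profit: π_J = (301 - 2Q)q_J - (138q_J). Setting ∂π_J/∂q_J = 0: 163 - 4q_J - 2(q_T + q_O) = 0.
Talus's profit: π_T = (301 - 2Q)q_T - (110q_T). Setting ∂π_T/∂q_T = 0: 191 - 4q_T - 2(q_J + q_O) = 0.
Orion's profit: π_O = (301 - 2Q)q_O - (131q_O). Setting ∂π_O/∂q_O = 0: 170 - 4q_O - 2(q_J + q_T) = 0.
Summing all 3 equations gives 524 − 8Q = 0, hence Q = 131/2.
Back-substituting: q_J = (163 − 131)/2 = 16, q_T = (191 − 131)/2 = 30, q_O = (170 − 131)/2 = 39/2.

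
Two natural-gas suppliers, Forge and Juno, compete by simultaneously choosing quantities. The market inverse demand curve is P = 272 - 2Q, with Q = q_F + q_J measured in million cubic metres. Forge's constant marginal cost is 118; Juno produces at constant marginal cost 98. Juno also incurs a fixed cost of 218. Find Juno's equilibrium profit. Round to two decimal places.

Forge's profit: π_F = (272 - 2Q)q_F - (118q_F). Setting ∂π_F/∂q_F = 0: 154 - 4q_F - 2(q_J) = 0.
Juno's first-order condition: 174 - 4q_J - 2(q_F) = 0.
So q_F = (154 - 2q_J)/4 and q_J = (174 - 2q_F)/4.
Substituting one into the other gives q_F = 67/3 and q_J = 97/3.
Price P = 272 - 2·(164/3) = 488/3.
Juno's profit: (488/3 - 98)·(97/3) - 218 = 1872.8889.

1872.89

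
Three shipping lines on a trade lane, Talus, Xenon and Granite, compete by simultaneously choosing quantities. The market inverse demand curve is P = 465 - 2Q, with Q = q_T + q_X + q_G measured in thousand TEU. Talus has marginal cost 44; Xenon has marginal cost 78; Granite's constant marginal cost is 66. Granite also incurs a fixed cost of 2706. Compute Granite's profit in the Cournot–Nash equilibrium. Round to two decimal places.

Talus's profit: π_T = (465 - 2Q)q_T - (44q_T). Setting ∂π_T/∂q_T = 0: 421 - 4q_T - 2(q_X + q_G) = 0.
Xenon's first-order condition: 387 - 4q_X - 2(q_T + q_G) = 0.
Granite's profit: π_G = (465 - 2Q)q_G - (66q_G). Setting ∂π_G/∂q_G = 0: 399 - 4q_G - 2(q_T + q_X) = 0.
Adding the 3 conditions: 1207 − 4Q − 4Q = 0, i.e. Q = 1207/8.
Back-substituting: q_T = (421 − 1207/4)/2 = 477/8, q_X = (387 − 1207/4)/2 = 341/8, q_G = (399 − 1207/4)/2 = 389/8.
Price P = 465 - 2·(1207/8) = 653/4.
Granite's profit: (653/4 - 66)·(389/8) - 2706 = 2022.7813.

2022.78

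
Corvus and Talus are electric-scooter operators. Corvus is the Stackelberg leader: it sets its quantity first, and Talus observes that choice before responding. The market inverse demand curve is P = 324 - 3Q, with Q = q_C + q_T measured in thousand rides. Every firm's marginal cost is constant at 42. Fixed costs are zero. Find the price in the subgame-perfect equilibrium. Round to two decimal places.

112.50

The follower Talus best-responds to any q_C: π_T = (324 - 3Q)q_T - 42q_T.
∂π_T/∂q_T = 282 - 3q_C - 6q_T = 0 gives the reaction function q_T = (282 - 3q_C)/6.
The leader anticipates this reaction. Substituting into P = 324 - 3Q gives P = 183 - (3/2)q_C, so π_C = (183 - (3/2)q_C)q_C - 42q_C.
Maximising: ∂π_C/∂q_C = 141 - 3q_C = 0, giving q_C = 47.
Then q_T = (282 - 3·47)/6 = 47/2.
Total output Q = 141/2, so price P = 324 - 3·(141/2) = 225/2.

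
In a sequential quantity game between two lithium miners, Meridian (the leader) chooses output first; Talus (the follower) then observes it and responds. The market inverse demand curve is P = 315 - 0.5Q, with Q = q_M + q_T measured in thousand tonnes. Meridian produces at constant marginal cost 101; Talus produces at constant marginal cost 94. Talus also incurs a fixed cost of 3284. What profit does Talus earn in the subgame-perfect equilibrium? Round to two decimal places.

3619.13

The follower Talus best-responds to any q_M: π_T = (315 - 0.5Q)q_T - 94q_T.
Follower FOC: 221 - (1/2)q_M - q_T = 0, so q_T(q_M) = (221 - (1/2)q_M).
The leader anticipates this reaction. Substituting into P = 315 - 0.5Q gives P = 409/2 - (1/4)q_M, so π_M = (409/2 - (1/4)q_M)q_M - 101q_M.
The leader's first-order condition 207/2 - (1/2)q_M = 0 yields q_M = 207.
Then q_T = (221 - (1/2)·207) = 235/2.
Price P = 315 - (1/2)·(649/2) = 611/4.
Talus's profit: (611/4 - 94)·(235/2) - 3284 = 3619.1250.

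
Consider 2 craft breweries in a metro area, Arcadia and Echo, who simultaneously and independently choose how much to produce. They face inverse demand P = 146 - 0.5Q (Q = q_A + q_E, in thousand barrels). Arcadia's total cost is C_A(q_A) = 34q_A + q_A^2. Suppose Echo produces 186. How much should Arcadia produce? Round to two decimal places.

With the rival's output fixed at 186, Arcadia's profit is π_A = (146 - (1/2)·186 - (1/2)q_A)q_A - (34q_A + q_A²) = (53 - (1/2)q_A)q_A - (34q_A + q_A²).
∂π_A/∂q_A = 19 - 3q_A = 0, so q_A = 19/3.

6.33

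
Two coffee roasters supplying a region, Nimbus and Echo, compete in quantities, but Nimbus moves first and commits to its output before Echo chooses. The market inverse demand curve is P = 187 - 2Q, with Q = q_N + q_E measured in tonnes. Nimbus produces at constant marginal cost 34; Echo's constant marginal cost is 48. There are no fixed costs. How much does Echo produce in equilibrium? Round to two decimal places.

13.88

Solve by backward induction. Given q_N, the follower Echo maximises π_E = (187 - 2q_N - 2q_E)q_E - 48q_E.
Setting the follower's marginal profit to zero, 139 - 2q_N - 4q_E = 0, i.e. q_E = (139 - 2q_N)/4.
Nimbus substitutes q_E(q_N) into its own profit: π_N = q_N(187 - 2q_N - (139 - 2q_N)/2) - 34q_N = (235/2 - q_N)q_N - 34q_N.
Leader FOC: 167/2 - 2q_N = 0, so q_N = 167/4.
Then q_E = (139 - 2·(167/4))/4 = 111/8.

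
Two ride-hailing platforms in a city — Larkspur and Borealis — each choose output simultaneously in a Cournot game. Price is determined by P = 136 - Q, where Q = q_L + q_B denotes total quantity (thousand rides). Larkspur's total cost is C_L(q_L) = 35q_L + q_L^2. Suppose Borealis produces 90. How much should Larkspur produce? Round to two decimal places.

With the rival's output fixed at 90, Larkspur's profit is π_L = (136 - 90 - q_L)q_L - (35q_L + q_L²) = (46 - q_L)q_L - (35q_L + q_L²).
∂π_L/∂q_L = 11 - 4q_L = 0, so q_L = 11/4.

2.75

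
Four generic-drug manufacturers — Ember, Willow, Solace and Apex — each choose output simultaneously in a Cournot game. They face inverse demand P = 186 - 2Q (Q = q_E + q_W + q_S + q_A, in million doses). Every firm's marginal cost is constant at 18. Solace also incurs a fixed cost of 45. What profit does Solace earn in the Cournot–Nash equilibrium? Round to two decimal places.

A representative firm's profit is π_i = q_i(186 - 2Q) - 18q_i.
First-order condition (treating rivals' output as given): 168 - 4q_i - 2·Σ_{j≠i} q_j = 0.
With identical firms every q_j equals q_i, so Σ_{j≠i} q_j = 3q_i and 168 = 10q_i, giving q_i = 84/5.
Price P = 186 - 2·(336/5) = 258/5.
Solace's profit: (258/5 - 18)·(84/5) - 45 = 519.4800.

519.48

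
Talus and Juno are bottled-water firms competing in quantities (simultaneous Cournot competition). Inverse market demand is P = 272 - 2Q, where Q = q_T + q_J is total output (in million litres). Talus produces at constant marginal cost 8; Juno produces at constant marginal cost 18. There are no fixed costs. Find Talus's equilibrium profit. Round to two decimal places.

Talus's profit: π_T = (272 - 2Q)q_T - (8q_T). Setting ∂π_T/∂q_T = 0: 264 - 4q_T - 2(q_J) = 0.
Juno's first-order condition: 254 - 4q_J - 2(q_T) = 0.
Rearranging gives the reaction functions q_T = (264 - 2q_J)/4 and q_J = (254 - 2q_T)/4.
Solving the pair: q_T = 137/3, q_J = 122/3.
Price P = 272 - 2·(259/3) = 298/3.
Talus's profit: (298/3 - 8)·(137/3) = 4170.8889.

4170.89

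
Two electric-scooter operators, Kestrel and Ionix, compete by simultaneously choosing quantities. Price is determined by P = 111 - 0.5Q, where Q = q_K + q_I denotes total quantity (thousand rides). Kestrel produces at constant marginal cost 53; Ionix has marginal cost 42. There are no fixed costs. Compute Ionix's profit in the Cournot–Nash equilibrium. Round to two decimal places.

1422.22

Kestrel's profit: π_K = (111 - 0.5Q)q_K - (53q_K). Setting ∂π_K/∂q_K = 0: 58 - q_K - (1/2)(q_I) = 0.
Ionix's profit: π_I = (111 - 0.5Q)q_I - (42q_I). Setting ∂π_I/∂q_I = 0: 69 - q_I - (1/2)(q_K) = 0.
Best responses: q_K = (58 - (1/2)q_I), q_I = (69 - (1/2)q_K).
Solving the pair: q_K = 94/3, q_I = 160/3.
Price P = 111 - (1/2)·(254/3) = 206/3.
Ionix's profit: (206/3 - 42)·(160/3) = 1422.2222.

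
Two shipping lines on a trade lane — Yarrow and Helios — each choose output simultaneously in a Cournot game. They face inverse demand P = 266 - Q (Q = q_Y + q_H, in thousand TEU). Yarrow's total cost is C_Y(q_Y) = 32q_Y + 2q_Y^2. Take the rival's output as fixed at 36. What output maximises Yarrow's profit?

33

With the rival's output fixed at 36, Yarrow's profit is π_Y = (266 - 36 - q_Y)q_Y - (32q_Y + 2q_Y²) = (230 - q_Y)q_Y - (32q_Y + 2q_Y²).
∂π_Y/∂q_Y = 198 - 6q_Y = 0, so q_Y = 33.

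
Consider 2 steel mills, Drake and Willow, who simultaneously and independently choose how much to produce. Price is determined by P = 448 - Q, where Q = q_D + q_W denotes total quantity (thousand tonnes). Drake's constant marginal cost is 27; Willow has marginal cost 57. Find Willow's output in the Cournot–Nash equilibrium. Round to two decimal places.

120.33

Drake's profit: π_D = (448 - Q)q_D - (27q_D). Setting ∂π_D/∂q_D = 0: 421 - 2q_D - (q_W) = 0.
Willow's profit: π_W = (448 - Q)q_W - (57q_W). Setting ∂π_W/∂q_W = 0: 391 - 2q_W - (q_D) = 0.
Best responses: q_D = (421 - q_W)/2, q_W = (391 - q_D)/2.
Substituting one into the other gives q_D = 451/3 and q_W = 361/3.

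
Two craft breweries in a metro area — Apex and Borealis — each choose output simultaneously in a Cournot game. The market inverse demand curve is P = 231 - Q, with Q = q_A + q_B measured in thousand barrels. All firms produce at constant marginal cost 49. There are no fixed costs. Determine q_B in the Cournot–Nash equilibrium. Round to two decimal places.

60.67

Each firm earns π_i = (231 - Q)q_i - 49q_i.
Setting ∂π_i/∂q_i = 0 with rivals' quantities fixed: 182 - 2q_i - q_j = 0.
By symmetry each firm produces the same amount; substituting q_j = q_i yields q_i = 182/3.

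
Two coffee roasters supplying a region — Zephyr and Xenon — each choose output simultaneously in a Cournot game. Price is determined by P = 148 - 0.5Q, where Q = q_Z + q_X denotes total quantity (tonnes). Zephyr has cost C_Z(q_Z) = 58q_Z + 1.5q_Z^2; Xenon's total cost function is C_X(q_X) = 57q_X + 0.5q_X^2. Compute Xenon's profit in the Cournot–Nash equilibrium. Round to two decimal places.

1694.25

Zephyr's profit: π_Z = (148 - 0.5Q)q_Z - (58q_Z + (3/2)q_Z²). Setting ∂π_Z/∂q_Z = 0: 90 - 4q_Z - (1/2)(q_X) = 0.
Xenon's first-order condition: 91 - 2q_X - (1/2)(q_Z) = 0.
Best responses: q_Z = (90 - (1/2)q_X)/4, q_X = (91 - (1/2)q_Z)/2.
Substituting one into the other gives q_Z = 538/31 and q_X = 1276/31.
Price P = 148 - (1/2)·(1814/31) = 118.7419.
Xenon's profit: 118.7419·(1276/31) - 57·(1276/31) - (1/2)(1276/31)² = 1694.2518.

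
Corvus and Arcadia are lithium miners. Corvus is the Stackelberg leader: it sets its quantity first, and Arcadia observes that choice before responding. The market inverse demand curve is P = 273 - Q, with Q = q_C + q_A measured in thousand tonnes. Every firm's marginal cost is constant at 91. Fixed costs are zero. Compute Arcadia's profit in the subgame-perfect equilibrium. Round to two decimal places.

2070.25

The follower Arcadia best-responds to any q_C: π_A = (273 - Q)q_A - 91q_A.
Follower FOC: 182 - q_C - 2q_A = 0, so q_A(q_C) = (182 - q_C)/2.
Corvus substitutes q_A(q_C) into its own profit: π_C = q_C(273 - q_C - (182 - q_C)/2) - 91q_C = (182 - (1/2)q_C)q_C - 91q_C.
Maximising: ∂π_C/∂q_C = 91 - q_C = 0, giving q_C = 91.
Then q_A = (182 - 91)/2 = 91/2.
Price P = 273 - 273/2 = 273/2.
Arcadia's profit: (273/2 - 91)·(91/2) = 2070.2500.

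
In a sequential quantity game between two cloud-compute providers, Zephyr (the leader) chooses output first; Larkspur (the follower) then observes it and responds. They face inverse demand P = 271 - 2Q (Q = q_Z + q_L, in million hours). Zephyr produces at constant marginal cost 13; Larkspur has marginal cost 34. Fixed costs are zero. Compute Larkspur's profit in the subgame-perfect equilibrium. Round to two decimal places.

1188.28

Solve by backward induction. Given q_Z, the follower Larkspur maximises π_L = (271 - 2q_Z - 2q_L)q_L - 34q_L.
Follower FOC: 237 - 2q_Z - 4q_L = 0, so q_L(q_Z) = (237 - 2q_Z)/4.
Zephyr substitutes q_L(q_Z) into its own profit: π_Z = q_Z(271 - 2q_Z - (237 - 2q_Z)/2) - 13q_Z = (305/2 - q_Z)q_Z - 13q_Z.
The leader's first-order condition 279/2 - 2q_Z = 0 yields q_Z = 279/4.
Then q_L = (237 - 2·(279/4))/4 = 195/8.
Price P = 271 - 2·(753/8) = 331/4.
Larkspur's profit: (331/4 - 34)·(195/8) = 1188.2813.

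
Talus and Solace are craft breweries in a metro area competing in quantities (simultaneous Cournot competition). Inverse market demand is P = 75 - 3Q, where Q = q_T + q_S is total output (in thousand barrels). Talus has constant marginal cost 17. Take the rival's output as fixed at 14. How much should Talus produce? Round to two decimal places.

With the rival's output fixed at 14, Talus's profit is π_T = (75 - 3·14 - 3q_T)q_T - (17q_T) = (33 - 3q_T)q_T - (17q_T).
∂π_T/∂q_T = 16 - 6q_T = 0, so q_T = 8/3.

2.67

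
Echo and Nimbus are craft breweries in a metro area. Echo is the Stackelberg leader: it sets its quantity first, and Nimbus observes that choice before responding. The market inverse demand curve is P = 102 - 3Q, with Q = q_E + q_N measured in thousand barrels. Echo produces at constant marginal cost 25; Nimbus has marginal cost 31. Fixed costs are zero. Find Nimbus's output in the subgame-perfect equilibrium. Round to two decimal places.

The follower Nimbus best-responds to any q_E: π_N = (102 - 3Q)q_N - 31q_N.
Setting the follower's marginal profit to zero, 71 - 3q_E - 6q_N = 0, i.e. q_N = (71 - 3q_E)/6.
Echo substitutes q_N(q_E) into its own profit: π_E = q_E(102 - 3q_E - (71 - 3q_E)/2) - 25q_E = (133/2 - (3/2)q_E)q_E - 25q_E.
Leader FOC: 83/2 - 3q_E = 0, so q_E = 83/6.
Then q_N = (71 - 3·(83/6))/6 = 59/12.

4.92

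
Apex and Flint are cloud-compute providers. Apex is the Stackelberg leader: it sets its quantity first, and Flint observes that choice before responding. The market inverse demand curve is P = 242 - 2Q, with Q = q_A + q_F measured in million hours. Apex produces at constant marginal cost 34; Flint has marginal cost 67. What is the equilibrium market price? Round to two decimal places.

94.25

The follower Flint best-responds to any q_A: π_F = (242 - 2Q)q_F - 67q_F.
Follower FOC: 175 - 2q_A - 4q_F = 0, so q_F(q_A) = (175 - 2q_A)/4.
The leader anticipates this reaction. Substituting into P = 242 - 2Q gives P = 309/2 - q_A, so π_A = (309/2 - q_A)q_A - 34q_A.
Leader FOC: 241/2 - 2q_A = 0, so q_A = 241/4.
Then q_F = (175 - 2·(241/4))/4 = 109/8.
Total output Q = 591/8, so price P = 242 - 2·(591/8) = 377/4.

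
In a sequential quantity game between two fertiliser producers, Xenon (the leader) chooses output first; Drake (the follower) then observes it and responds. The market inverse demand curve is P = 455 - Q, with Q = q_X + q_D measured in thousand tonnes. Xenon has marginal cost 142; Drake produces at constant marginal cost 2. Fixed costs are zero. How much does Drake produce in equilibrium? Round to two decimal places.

Solve by backward induction. Given q_X, the follower Drake maximises π_D = (455 - q_X - q_D)q_D - 2q_D.
∂π_D/∂q_D = 453 - q_X - 2q_D = 0 gives the reaction function q_D = (453 - q_X)/2.
The leader anticipates this reaction. Substituting into P = 455 - Q gives P = 457/2 - (1/2)q_X, so π_X = (457/2 - (1/2)q_X)q_X - 142q_X.
Maximising: ∂π_X/∂q_X = 173/2 - q_X = 0, giving q_X = 173/2.
Then q_D = (453 - 173/2)/2 = 733/4.

183.25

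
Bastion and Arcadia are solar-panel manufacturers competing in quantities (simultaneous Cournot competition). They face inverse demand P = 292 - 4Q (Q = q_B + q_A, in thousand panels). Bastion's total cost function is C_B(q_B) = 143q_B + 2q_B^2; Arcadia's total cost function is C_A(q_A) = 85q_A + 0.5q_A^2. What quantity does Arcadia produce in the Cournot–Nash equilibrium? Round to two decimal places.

Bastion's profit: π_B = (292 - 4Q)q_B - (143q_B + 2q_B²). Setting ∂π_B/∂q_B = 0: 149 - 12q_B - 4(q_A) = 0.
Arcadia's first-order condition: 207 - 9q_A - 4(q_B) = 0.
Rearranging gives the reaction functions q_B = (149 - 4q_A)/12 and q_A = (207 - 4q_B)/9.
Substituting one into the other gives q_B = 513/92 and q_A = 472/23.

20.52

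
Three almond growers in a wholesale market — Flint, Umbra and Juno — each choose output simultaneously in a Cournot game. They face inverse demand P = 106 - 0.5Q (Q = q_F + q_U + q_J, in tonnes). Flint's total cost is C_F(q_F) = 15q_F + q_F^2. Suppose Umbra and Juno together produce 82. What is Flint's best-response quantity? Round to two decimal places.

With rivals' combined output fixed at 82, Flint's profit is π_F = (106 - (1/2)·82 - (1/2)q_F)q_F - (15q_F + q_F²) = (65 - (1/2)q_F)q_F - (15q_F + q_F²).
∂π_F/∂q_F = 50 - 3q_F = 0, so q_F = 50/3.

16.67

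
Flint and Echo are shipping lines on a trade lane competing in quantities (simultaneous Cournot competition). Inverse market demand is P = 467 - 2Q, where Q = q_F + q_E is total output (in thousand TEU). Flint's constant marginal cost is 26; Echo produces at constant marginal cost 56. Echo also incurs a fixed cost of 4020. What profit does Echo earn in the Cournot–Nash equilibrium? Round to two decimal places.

Flint's profit: π_F = (467 - 2Q)q_F - (26q_F). Setting ∂π_F/∂q_F = 0: 441 - 4q_F - 2(q_E) = 0.
Echo's profit: π_E = (467 - 2Q)q_E - (56q_E). Setting ∂π_E/∂q_E = 0: 411 - 4q_E - 2(q_F) = 0.
Rearranging gives the reaction functions q_F = (441 - 2q_E)/4 and q_E = (411 - 2q_F)/4.
Substituting one into the other gives q_F = 157/2 and q_E = 127/2.
Price P = 467 - 2·142 = 183.
Echo's profit: (183 - 56)·(127/2) - 4020 = 4044.5000.

4044.50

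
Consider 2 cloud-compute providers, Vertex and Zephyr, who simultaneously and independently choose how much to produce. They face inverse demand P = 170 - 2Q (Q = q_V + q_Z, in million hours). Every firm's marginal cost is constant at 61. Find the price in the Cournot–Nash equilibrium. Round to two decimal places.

A representative firm's profit is π_i = q_i(170 - 2Q) - 61q_i.
Setting ∂π_i/∂q_i = 0 with rivals' quantities fixed: 109 - 4q_i - 2q_j = 0.
By symmetry each firm produces the same amount; substituting q_j = q_i yields q_i = 109/6.
Total output Q = 109/3, so price P = 170 - 2·(109/3) = 292/3.

97.33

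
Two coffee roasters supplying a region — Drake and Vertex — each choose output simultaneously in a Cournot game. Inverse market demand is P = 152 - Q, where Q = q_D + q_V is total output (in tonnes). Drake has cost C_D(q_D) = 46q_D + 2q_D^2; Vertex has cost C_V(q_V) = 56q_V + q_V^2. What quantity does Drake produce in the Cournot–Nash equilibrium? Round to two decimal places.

14.26

Drake's profit: π_D = (152 - Q)q_D - (46q_D + 2q_D²). Setting ∂π_D/∂q_D = 0: 106 - 6q_D - (q_V) = 0.
Vertex's profit: π_V = (152 - Q)q_V - (56q_V + q_V²). Setting ∂π_V/∂q_V = 0: 96 - 4q_V - (q_D) = 0.
Best responses: q_D = (106 - q_V)/6, q_V = (96 - q_D)/4.
Substituting one into the other gives q_D = 328/23 and q_V = 470/23.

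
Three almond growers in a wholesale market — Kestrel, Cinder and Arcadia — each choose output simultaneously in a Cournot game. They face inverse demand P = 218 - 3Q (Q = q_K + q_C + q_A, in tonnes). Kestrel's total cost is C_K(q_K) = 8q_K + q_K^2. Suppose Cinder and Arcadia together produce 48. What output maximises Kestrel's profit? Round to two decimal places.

8.25

With rivals' combined output fixed at 48, Kestrel's profit is π_K = (218 - 3·48 - 3q_K)q_K - (8q_K + q_K²) = (74 - 3q_K)q_K - (8q_K + q_K²).
∂π_K/∂q_K = 66 - 8q_K = 0, so q_K = 33/4.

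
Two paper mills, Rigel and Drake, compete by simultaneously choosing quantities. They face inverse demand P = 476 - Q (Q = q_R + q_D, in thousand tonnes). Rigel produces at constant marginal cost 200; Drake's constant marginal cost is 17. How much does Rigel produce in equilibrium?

31

Rigel's profit: π_R = (476 - Q)q_R - (200q_R). Setting ∂π_R/∂q_R = 0: 276 - 2q_R - (q_D) = 0.
Drake's profit: π_D = (476 - Q)q_D - (17q_D). Setting ∂π_D/∂q_D = 0: 459 - 2q_D - (q_R) = 0.
So q_R = (276 - q_D)/2 and q_D = (459 - q_R)/2.
Substituting one into the other gives q_R = 31 and q_D = 214.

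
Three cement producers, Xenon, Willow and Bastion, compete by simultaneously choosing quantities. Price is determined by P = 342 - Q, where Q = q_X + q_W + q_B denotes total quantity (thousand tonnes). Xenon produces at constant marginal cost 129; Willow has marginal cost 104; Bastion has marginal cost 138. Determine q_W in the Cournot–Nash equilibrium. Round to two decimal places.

Xenon's profit: π_X = (342 - Q)q_X - (129q_X). Setting ∂π_X/∂q_X = 0: 213 - 2q_X - (q_W + q_B) = 0.
Willow's profit: π_W = (342 - Q)q_W - (104q_W). Setting ∂π_W/∂q_W = 0: 238 - 2q_W - (q_X + q_B) = 0.
Bastion's first-order condition: 204 - 2q_B - (q_X + q_W) = 0.
Summing all 3 equations gives 655 − 4Q = 0, hence Q = 655/4.
Back-substituting: q_X = (213 − 655/4) = 197/4, q_W = (238 − 655/4) = 297/4, q_B = (204 − 655/4) = 161/4.

74.25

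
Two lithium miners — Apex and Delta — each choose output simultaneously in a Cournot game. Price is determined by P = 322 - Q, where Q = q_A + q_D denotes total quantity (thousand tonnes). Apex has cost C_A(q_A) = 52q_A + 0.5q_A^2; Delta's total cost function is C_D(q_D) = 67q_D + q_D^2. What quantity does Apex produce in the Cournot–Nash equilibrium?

Apex's profit: π_A = (322 - Q)q_A - (52q_A + (1/2)q_A²). Setting ∂π_A/∂q_A = 0: 270 - 3q_A - (q_D) = 0.
Delta's first-order condition: 255 - 4q_D - (q_A) = 0.
Best responses: q_A = (270 - q_D)/3, q_D = (255 - q_A)/4.
Substituting one into the other gives q_A = 75 and q_D = 45.

75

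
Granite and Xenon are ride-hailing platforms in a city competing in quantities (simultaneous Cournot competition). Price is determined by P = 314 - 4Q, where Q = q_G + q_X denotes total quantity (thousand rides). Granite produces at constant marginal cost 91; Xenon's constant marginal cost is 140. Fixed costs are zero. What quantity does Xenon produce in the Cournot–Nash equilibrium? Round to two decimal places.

Granite's profit: π_G = (314 - 4Q)q_G - (91q_G). Setting ∂π_G/∂q_G = 0: 223 - 8q_G - 4(q_X) = 0.
Xenon's first-order condition: 174 - 8q_X - 4(q_G) = 0.
So q_G = (223 - 4q_X)/8 and q_X = (174 - 4q_G)/8.
Solving the pair: q_G = 68/3, q_X = 125/12.

10.42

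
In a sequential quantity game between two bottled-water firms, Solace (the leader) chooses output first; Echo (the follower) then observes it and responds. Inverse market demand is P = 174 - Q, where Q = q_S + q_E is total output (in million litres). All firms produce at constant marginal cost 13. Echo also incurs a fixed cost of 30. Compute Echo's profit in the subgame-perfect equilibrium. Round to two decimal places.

1590.06

Solve by backward induction. Given q_S, the follower Echo maximises π_E = (174 - q_S - q_E)q_E - 13q_E.
∂π_E/∂q_E = 161 - q_S - 2q_E = 0 gives the reaction function q_E = (161 - q_S)/2.
Solace substitutes q_E(q_S) into its own profit: π_S = q_S(174 - q_S - (161 - q_S)/2) - 13q_S = (187/2 - (1/2)q_S)q_S - 13q_S.
Maximising: ∂π_S/∂q_S = 161/2 - q_S = 0, giving q_S = 161/2.
Then q_E = (161 - 161/2)/2 = 161/4.
Price P = 174 - 483/4 = 213/4.
Echo's profit: (213/4 - 13)·(161/4) - 30 = 1590.0625.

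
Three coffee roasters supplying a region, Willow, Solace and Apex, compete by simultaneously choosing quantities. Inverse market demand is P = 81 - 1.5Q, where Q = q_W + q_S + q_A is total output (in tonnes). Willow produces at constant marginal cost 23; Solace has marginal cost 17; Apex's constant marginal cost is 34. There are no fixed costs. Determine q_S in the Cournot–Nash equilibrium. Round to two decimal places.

14.50

Willow's profit: π_W = (81 - 1.5Q)q_W - (23q_W). Setting ∂π_W/∂q_W = 0: 58 - 3q_W - (3/2)(q_S + q_A) = 0.
Solace's profit: π_S = (81 - 1.5Q)q_S - (17q_S). Setting ∂π_S/∂q_S = 0: 64 - 3q_S - (3/2)(q_W + q_A) = 0.
Apex's first-order condition: 47 - 3q_A - (3/2)(q_W + q_S) = 0.
Summing all 3 equations gives 169 − 6Q = 0, hence Q = 169/6.
Back-substituting: q_W = (58 − 169/4)/(3/2) = 21/2, q_S = (64 − 169/4)/(3/2) = 29/2, q_A = (47 − 169/4)/(3/2) = 19/6.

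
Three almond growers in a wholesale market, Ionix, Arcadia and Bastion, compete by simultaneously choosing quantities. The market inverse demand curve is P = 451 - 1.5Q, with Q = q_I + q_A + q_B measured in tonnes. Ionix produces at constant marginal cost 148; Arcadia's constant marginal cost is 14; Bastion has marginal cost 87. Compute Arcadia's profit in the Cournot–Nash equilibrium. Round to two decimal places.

Ionix's profit: π_I = (451 - 1.5Q)q_I - (148q_I). Setting ∂π_I/∂q_I = 0: 303 - 3q_I - (3/2)(q_A + q_B) = 0.
Arcadia's first-order condition: 437 - 3q_A - (3/2)(q_I + q_B) = 0.
Bastion's first-order condition: 364 - 3q_B - (3/2)(q_I + q_A) = 0.
Adding the 3 conditions: 1104 − 3Q − 3Q = 0, i.e. Q = 184.
Back-substituting: q_I = (303 − 276)/(3/2) = 18, q_A = (437 − 276)/(3/2) = 322/3, q_B = (364 − 276)/(3/2) = 176/3.
Price P = 451 - (3/2)·184 = 175.
Arcadia's profit: (175 - 14)·(322/3) = 17280.6667.

17280.67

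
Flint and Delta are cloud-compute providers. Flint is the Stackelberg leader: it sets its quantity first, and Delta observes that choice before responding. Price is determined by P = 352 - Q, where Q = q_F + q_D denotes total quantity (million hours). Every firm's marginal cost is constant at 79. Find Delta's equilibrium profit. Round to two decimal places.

4658.06

The follower Delta best-responds to any q_F: π_D = (352 - Q)q_D - 79q_D.
∂π_D/∂q_D = 273 - q_F - 2q_D = 0 gives the reaction function q_D = (273 - q_F)/2.
Flint substitutes q_D(q_F) into its own profit: π_F = q_F(352 - q_F - (273 - q_F)/2) - 79q_F = (431/2 - (1/2)q_F)q_F - 79q_F.
Leader FOC: 273/2 - q_F = 0, so q_F = 273/2.
Then q_D = (273 - 273/2)/2 = 273/4.
Price P = 352 - 819/4 = 589/4.
Delta's profit: (589/4 - 79)·(273/4) = 4658.0625.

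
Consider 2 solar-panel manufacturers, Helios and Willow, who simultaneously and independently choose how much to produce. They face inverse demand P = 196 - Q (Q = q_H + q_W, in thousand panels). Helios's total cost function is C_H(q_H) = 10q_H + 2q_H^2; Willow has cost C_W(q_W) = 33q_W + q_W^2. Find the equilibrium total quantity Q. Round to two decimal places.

Helios's profit: π_H = (196 - Q)q_H - (10q_H + 2q_H²). Setting ∂π_H/∂q_H = 0: 186 - 6q_H - (q_W) = 0.
Willow's first-order condition: 163 - 4q_W - (q_H) = 0.
Rearranging gives the reaction functions q_H = (186 - q_W)/6 and q_W = (163 - q_H)/4.
Solving the pair: q_H = 581/23, q_W = 792/23.
Total output Q = 581/23 + 792/23 = 1373/23.

59.70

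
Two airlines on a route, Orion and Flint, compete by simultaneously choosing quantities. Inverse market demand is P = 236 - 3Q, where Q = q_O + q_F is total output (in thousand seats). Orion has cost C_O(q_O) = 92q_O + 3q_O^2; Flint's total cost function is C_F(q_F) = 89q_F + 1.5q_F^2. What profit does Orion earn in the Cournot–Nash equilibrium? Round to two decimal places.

447.52

Orion's profit: π_O = (236 - 3Q)q_O - (92q_O + 3q_O²). Setting ∂π_O/∂q_O = 0: 144 - 12q_O - 3(q_F) = 0.
Flint's profit: π_F = (236 - 3Q)q_F - (89q_F + (3/2)q_F²). Setting ∂π_F/∂q_F = 0: 147 - 9q_F - 3(q_O) = 0.
So q_O = (144 - 3q_F)/12 and q_F = (147 - 3q_O)/9.
Substituting one into the other gives q_O = 95/11 and q_F = 148/11.
Price P = 236 - 3·(243/11) = 1867/11.
Orion's profit: (1867/11)·(95/11) - 92·(95/11) - 3(95/11)² = 447.5207.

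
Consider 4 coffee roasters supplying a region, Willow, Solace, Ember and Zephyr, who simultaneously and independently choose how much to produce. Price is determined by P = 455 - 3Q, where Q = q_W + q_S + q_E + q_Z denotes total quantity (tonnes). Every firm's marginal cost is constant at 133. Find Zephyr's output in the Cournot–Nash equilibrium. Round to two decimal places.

21.47

A representative firm's profit is π_i = q_i(455 - 3Q) - 133q_i.
Setting ∂π_i/∂q_i = 0 with rivals' quantities fixed: 322 - 6q_i - 3·Σ_{j≠i} q_j = 0.
By symmetry each firm produces the same amount; substituting Σ_{j≠i} q_j = 3q_i yields q_i = 322/15.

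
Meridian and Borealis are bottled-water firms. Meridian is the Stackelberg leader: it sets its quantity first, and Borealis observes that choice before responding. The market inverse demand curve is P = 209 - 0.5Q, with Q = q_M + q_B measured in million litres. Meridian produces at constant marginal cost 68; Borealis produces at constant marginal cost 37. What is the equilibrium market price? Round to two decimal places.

The follower Borealis best-responds to any q_M: π_B = (209 - 0.5Q)q_B - 37q_B.
Setting the follower's marginal profit to zero, 172 - (1/2)q_M - q_B = 0, i.e. q_B = (172 - (1/2)q_M).
Meridian substitutes q_B(q_M) into its own profit: π_M = q_M(209 - (1/2)q_M - (172 - (1/2)q_M)/2) - 68q_M = (123 - (1/4)q_M)q_M - 68q_M.
The leader's first-order condition 55 - (1/2)q_M = 0 yields q_M = 110.
Then q_B = (172 - (1/2)·110) = 117.
Total output Q = 227, so price P = 209 - (1/2)·227 = 191/2.

95.50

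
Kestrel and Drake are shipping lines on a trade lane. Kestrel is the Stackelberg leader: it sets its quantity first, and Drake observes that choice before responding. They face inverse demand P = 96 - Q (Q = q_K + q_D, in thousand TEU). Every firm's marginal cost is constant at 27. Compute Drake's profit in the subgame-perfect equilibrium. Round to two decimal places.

Solve by backward induction. Given q_K, the follower Drake maximises π_D = (96 - q_K - q_D)q_D - 27q_D.
Follower FOC: 69 - q_K - 2q_D = 0, so q_D(q_K) = (69 - q_K)/2.
The leader anticipates this reaction. Substituting into P = 96 - Q gives P = 123/2 - (1/2)q_K, so π_K = (123/2 - (1/2)q_K)q_K - 27q_K.
The leader's first-order condition 69/2 - q_K = 0 yields q_K = 69/2.
Then q_D = (69 - 69/2)/2 = 69/4.
Price P = 96 - 207/4 = 177/4.
Drake's profit: (177/4 - 27)·(69/4) = 297.5625.

297.56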